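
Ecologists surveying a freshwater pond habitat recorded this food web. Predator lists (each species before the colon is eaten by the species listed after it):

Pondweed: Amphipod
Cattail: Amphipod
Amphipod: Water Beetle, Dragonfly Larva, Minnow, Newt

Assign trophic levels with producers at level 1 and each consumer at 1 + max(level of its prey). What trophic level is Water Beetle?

Trophic level 3

Pondweed is a producer → level 1.
Amphipod eats Pondweed (level 1); other prey at levels: Cattail 1 → level 2.
Water Beetle eats Amphipod → level 3.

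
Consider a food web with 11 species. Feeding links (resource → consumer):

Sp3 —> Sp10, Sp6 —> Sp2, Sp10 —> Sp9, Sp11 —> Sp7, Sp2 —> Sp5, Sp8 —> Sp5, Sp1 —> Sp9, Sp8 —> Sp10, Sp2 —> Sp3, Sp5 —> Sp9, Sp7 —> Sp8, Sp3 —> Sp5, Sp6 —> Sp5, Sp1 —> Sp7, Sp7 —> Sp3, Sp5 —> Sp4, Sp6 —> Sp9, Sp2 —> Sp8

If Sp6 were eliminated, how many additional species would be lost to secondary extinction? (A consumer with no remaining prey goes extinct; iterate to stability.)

Remove Sp6.
Round 1: Sp2 (all prey gone) → extinct.
No further losses. Total secondary extinctions: 1.

1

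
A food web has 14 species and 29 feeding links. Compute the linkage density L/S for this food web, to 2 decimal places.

There are L = 29 links among S = 14 species.
L/S = 29/14 = 2.0714 ≈ 2.07.

L/S = 2.07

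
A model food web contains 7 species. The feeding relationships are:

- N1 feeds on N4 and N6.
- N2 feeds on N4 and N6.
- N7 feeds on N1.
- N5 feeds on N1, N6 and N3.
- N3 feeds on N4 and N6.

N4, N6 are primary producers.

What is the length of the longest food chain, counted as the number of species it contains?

3 species

One longest chain: N4 → N1 → N7.
It has 3 species and 2 links.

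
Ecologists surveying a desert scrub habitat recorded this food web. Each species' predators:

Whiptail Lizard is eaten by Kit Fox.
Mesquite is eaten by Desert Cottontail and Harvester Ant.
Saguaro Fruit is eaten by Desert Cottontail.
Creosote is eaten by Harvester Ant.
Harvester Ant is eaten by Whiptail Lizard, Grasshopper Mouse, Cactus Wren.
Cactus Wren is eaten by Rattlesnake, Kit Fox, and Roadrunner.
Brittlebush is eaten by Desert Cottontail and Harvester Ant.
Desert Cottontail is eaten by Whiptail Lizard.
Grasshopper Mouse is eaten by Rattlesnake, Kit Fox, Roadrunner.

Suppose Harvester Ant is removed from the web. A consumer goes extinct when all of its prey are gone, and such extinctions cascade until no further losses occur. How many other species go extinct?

Remove Harvester Ant.
Round 1: Grasshopper Mouse (all prey gone), Cactus Wren (all prey gone) → extinct.
Round 2: Rattlesnake (all prey gone), Roadrunner (all prey gone) → extinct.
No further losses. Total secondary extinctions: 4.

4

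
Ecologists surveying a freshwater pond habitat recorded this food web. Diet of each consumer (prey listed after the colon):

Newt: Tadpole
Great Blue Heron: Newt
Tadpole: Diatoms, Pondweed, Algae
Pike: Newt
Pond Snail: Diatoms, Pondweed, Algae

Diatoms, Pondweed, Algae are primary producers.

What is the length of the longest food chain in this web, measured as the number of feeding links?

One longest chain: Diatoms → Tadpole → Newt → Great Blue Heron.
It has 4 species and 3 links.

3 links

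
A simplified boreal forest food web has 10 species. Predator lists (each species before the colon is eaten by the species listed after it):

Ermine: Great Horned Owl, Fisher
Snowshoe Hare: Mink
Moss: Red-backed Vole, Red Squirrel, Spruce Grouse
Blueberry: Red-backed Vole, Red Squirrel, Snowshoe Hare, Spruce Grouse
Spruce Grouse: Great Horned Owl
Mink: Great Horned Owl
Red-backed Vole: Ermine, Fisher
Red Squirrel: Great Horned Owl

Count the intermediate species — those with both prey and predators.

Intermediate species (has both prey and predators): Red-backed Vole, Red Squirrel, Snowshoe Hare, Spruce Grouse, Mink, Ermine.
Count: 6.

6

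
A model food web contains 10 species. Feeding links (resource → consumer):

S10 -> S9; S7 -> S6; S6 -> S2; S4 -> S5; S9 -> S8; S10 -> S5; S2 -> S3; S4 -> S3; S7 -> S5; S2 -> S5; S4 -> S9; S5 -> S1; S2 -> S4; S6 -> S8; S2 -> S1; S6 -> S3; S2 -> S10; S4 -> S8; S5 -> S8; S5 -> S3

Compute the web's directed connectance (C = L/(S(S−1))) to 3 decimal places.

C = 0.222

The web has S = 10 species and L = 20 feeding links.
C = L / (S(S−1)) = 20 / 90 = 0.2222 ≈ 0.222.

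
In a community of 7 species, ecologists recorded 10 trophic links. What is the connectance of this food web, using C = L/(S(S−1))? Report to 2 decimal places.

The web has S = 7 species and L = 10 feeding links.
C = L / (S(S−1)) = 10 / 42 = 0.2381 ≈ 0.24.

C = 0.24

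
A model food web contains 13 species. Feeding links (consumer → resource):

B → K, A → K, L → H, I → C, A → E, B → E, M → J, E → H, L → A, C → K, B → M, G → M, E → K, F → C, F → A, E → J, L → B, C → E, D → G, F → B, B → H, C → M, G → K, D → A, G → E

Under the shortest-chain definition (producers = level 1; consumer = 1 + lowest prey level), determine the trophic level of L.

Trophic level 2

H is a producer → level 1.
L eats H → level 2.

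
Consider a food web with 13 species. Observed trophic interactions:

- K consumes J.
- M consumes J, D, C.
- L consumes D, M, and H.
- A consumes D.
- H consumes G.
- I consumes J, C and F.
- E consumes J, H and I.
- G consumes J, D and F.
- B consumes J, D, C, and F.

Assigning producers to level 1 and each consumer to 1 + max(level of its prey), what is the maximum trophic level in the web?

4

Producers (level 1): F, D, C, J.
F → G → H → L gives L level 4.
No species has a prey at level 4, so no species reaches level 5.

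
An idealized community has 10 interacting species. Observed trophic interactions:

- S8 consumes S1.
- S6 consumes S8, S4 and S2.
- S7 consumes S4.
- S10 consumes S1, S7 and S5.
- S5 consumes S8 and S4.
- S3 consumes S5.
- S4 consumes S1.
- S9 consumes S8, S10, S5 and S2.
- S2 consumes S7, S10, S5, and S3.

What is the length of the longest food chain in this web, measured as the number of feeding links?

One longest chain: S1 → S4 → S5 → S10 → S2 → S9.
It has 6 species and 5 links.

5 links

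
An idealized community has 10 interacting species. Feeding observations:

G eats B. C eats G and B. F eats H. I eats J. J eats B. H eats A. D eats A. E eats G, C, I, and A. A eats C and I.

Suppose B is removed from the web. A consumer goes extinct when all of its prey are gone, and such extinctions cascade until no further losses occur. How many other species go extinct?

Remove B.
Round 1: G (all prey gone), J (all prey gone) → extinct.
Round 2: I (all prey gone), C (all prey gone) → extinct.
Round 3: A (all prey gone) → extinct.
Round 4: D (all prey gone), E (all prey gone), H (all prey gone) → extinct.
Round 5: F (all prey gone) → extinct.
No further losses. Total secondary extinctions: 9.

9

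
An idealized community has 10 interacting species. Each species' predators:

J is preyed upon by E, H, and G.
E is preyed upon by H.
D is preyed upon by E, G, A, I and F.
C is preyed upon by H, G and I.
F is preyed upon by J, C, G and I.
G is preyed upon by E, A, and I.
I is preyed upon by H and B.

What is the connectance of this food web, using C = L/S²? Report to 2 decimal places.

The web has S = 10 species and L = 21 feeding links.
C = L / S² = 21 / 100 = 0.2100 ≈ 0.21.

C = 0.21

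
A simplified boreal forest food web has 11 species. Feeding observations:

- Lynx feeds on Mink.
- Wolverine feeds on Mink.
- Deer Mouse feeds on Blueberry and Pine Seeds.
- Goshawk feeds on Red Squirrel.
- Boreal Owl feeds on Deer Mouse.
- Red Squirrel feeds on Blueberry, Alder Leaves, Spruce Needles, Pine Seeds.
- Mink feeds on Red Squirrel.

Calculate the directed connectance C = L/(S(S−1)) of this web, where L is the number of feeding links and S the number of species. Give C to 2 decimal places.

The web has S = 11 species and L = 11 feeding links.
C = L / (S(S−1)) = 11 / 110 = 0.1000 ≈ 0.10.

C = 0.10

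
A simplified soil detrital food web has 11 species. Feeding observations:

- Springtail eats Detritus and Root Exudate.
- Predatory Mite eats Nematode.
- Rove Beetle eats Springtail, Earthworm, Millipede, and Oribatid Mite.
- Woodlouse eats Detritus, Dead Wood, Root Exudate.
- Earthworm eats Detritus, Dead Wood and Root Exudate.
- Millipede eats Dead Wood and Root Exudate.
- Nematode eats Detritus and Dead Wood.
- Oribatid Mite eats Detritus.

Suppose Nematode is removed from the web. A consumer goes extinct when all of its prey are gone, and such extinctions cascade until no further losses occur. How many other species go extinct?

Remove Nematode.
Round 1: Predatory Mite (all prey gone) → extinct.
No further losses. Total secondary extinctions: 1.

1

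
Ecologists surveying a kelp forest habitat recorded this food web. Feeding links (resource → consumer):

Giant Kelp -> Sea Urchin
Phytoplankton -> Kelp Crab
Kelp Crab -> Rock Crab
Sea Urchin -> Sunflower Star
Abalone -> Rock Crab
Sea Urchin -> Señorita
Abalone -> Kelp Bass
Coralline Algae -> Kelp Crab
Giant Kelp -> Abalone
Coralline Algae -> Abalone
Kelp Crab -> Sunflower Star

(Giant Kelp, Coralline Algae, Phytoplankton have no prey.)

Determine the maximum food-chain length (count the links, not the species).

One longest chain: Coralline Algae → Kelp Crab → Sunflower Star.
It has 3 species and 2 links.

2 links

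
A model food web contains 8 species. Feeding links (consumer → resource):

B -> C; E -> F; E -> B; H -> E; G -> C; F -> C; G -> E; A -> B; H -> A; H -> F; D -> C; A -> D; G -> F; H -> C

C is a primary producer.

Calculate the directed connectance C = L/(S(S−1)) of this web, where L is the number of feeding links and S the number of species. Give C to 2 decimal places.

C = 0.25

The web has S = 8 species and L = 14 feeding links.
C = L / (S(S−1)) = 14 / 56 = 0.2500 ≈ 0.25.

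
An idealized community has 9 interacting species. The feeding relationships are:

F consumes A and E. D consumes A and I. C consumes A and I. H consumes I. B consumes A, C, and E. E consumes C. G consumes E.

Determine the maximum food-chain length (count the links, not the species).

One longest chain: I → C → E → F.
It has 4 species and 3 links.

3 links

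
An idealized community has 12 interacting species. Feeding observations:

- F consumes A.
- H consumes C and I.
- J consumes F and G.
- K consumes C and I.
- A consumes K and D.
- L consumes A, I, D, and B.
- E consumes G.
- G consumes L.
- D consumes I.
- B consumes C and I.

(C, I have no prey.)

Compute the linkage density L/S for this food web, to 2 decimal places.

L/S = 1.50

There are L = 18 links among S = 12 species.
L/S = 18/12 = 1.5000 ≈ 1.50.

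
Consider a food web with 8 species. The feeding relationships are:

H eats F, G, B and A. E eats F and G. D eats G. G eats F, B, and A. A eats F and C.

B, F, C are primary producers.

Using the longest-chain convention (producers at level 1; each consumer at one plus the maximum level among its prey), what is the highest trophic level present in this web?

4

Producers (level 1): B, F, C.
F → A → G → E gives E level 4.
No species has a prey at level 4, so no species reaches level 5.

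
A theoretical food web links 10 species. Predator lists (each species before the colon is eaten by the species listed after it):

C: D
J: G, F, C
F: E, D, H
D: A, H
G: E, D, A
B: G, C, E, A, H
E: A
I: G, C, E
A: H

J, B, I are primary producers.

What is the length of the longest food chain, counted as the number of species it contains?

5 species

One longest chain: J → G → E → A → H.
It has 5 species and 4 links.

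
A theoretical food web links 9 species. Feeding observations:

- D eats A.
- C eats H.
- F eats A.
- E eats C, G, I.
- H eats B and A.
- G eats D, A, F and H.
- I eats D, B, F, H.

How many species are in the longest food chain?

4 species

One longest chain: A → H → I → E.
It has 4 species and 3 links.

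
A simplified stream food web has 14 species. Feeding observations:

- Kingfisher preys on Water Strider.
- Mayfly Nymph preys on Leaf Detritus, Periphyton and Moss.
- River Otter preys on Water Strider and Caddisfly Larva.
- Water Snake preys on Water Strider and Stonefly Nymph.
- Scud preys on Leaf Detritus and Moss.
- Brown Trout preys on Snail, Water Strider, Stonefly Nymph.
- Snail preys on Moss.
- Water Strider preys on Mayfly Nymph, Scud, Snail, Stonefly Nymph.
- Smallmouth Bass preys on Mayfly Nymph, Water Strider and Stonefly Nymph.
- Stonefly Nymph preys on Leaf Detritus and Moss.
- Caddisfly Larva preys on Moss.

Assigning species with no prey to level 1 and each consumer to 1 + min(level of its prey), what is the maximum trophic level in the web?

4

Basal resources (level 1): Moss, Periphyton, Leaf Detritus.
Following each consumer down to its lowest-level prey: Moss → Mayfly Nymph → Water Strider → Kingfisher (levels 1 through 4).
All prey of Kingfisher (Water Strider 3) are at level 3 or above, so Kingfisher is at level 1 + 3 = 4.
Every consumer has at least one prey at level 3 or below, so none exceeds level 4.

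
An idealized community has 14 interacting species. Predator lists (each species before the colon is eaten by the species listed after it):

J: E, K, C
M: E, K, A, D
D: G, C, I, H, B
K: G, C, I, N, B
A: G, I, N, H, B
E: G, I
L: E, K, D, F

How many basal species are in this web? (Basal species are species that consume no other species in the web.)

Basal species (no prey listed): J, L, M.
Count: 3.

3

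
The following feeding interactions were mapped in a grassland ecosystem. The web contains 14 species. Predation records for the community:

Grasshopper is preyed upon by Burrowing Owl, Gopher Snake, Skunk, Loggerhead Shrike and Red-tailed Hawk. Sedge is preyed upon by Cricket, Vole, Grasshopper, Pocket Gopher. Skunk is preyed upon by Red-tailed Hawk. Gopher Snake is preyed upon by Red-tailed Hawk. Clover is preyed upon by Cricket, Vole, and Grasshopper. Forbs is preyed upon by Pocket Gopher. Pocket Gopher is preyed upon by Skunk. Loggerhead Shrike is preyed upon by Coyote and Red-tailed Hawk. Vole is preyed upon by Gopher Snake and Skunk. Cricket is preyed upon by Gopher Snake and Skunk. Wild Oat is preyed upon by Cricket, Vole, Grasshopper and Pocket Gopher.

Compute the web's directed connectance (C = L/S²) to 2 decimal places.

The web has S = 14 species and L = 26 feeding links.
C = L / S² = 26 / 196 = 0.1327 ≈ 0.13.

C = 0.13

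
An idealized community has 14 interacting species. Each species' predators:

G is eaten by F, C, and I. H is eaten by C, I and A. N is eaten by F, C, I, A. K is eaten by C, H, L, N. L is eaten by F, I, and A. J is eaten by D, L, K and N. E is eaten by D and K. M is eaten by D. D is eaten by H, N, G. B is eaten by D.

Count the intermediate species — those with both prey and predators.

6

Intermediate species (has both prey and predators): K, D, L, N, H, G.
Count: 6.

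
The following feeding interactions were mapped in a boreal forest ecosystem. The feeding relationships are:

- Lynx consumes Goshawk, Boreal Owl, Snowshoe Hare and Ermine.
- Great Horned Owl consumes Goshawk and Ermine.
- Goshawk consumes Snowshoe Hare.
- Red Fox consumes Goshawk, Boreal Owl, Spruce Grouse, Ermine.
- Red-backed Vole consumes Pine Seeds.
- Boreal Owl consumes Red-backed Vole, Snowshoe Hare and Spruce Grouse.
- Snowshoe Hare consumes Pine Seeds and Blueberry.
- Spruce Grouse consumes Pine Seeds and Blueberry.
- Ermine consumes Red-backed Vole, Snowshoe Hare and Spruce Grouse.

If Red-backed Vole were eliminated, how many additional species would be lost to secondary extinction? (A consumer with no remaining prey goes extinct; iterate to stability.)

0

Remove Red-backed Vole.
Every predator of it retains at least one other prey: Boreal Owl still has Spruce Grouse, Snowshoe Hare; Ermine still has Spruce Grouse, Snowshoe Hare.
No consumer loses all prey, so no secondary extinctions occur.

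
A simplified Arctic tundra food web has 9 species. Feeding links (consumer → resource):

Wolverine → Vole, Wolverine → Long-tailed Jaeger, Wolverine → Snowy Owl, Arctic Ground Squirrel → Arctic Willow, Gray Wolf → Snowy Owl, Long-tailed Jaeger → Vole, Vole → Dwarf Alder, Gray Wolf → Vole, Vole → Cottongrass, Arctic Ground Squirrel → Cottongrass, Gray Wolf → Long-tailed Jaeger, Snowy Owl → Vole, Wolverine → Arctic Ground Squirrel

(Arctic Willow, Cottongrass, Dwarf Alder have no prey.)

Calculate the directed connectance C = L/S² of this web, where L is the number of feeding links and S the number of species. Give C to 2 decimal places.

C = 0.16

The web has S = 9 species and L = 13 feeding links.
C = L / S² = 13 / 81 = 0.1605 ≈ 0.16.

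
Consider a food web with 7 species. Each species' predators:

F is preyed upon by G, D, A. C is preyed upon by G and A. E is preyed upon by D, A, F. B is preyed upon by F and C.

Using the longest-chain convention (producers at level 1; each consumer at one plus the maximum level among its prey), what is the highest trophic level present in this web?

Producers (level 1): E, B.
E → F → D gives D level 3.
No species has a prey at level 3, so no species reaches level 4.

3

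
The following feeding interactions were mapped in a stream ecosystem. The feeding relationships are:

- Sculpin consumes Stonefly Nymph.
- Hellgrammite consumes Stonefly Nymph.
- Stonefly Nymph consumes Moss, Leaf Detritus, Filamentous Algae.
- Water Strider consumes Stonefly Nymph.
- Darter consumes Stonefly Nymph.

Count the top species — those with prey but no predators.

Top species (has prey, but nothing eats it): Darter, Water Strider, Hellgrammite, Sculpin.
Count: 4.

4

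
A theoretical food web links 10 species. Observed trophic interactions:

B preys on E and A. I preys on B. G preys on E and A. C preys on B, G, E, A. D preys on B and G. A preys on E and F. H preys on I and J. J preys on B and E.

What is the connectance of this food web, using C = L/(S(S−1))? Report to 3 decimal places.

The web has S = 10 species and L = 17 feeding links.
C = L / (S(S−1)) = 17 / 90 = 0.1889 ≈ 0.189.

C = 0.189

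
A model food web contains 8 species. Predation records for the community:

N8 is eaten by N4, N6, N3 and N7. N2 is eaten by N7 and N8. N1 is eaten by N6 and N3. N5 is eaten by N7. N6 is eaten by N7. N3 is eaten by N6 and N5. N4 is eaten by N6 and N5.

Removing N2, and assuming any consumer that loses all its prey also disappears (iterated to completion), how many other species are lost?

Remove N2.
Round 1: N8 (all prey gone) → extinct.
Round 2: N4 (all prey gone) → extinct.
No further losses. Total secondary extinctions: 2.

2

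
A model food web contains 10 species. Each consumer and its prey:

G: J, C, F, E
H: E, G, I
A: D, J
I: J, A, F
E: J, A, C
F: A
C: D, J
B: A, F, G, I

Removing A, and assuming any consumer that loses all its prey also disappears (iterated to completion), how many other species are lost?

1

Remove A.
Round 1: F (all prey gone) → extinct.
No further losses. Total secondary extinctions: 1.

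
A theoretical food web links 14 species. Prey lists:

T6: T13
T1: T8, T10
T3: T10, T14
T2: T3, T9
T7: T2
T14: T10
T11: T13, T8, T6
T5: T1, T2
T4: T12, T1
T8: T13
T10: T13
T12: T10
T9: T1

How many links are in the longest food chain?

5 links

One longest chain: T13 → T10 → T14 → T3 → T2 → T7.
It has 6 species and 5 links.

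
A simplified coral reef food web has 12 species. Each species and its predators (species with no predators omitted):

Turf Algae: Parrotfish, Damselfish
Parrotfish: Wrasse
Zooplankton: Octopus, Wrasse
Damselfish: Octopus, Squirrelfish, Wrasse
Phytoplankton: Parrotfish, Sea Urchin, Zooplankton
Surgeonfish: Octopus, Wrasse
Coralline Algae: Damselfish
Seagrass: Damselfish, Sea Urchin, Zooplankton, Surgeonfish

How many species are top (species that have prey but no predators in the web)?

Top species (has prey, but nothing eats it): Sea Urchin, Octopus, Squirrelfish, Wrasse.
Count: 4.

4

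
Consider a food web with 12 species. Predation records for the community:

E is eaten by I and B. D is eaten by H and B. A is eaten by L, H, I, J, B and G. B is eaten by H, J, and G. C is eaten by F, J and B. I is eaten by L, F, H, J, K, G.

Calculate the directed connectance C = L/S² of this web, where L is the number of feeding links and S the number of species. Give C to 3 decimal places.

C = 0.153

The web has S = 12 species and L = 22 feeding links.
C = L / S² = 22 / 144 = 0.1528 ≈ 0.153.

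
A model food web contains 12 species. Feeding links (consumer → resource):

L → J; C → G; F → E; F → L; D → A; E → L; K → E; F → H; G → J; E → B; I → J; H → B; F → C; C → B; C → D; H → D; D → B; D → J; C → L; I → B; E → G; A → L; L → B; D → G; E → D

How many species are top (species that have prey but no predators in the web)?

3

Top species (has prey, but nothing eats it): I, F, K.
Count: 3.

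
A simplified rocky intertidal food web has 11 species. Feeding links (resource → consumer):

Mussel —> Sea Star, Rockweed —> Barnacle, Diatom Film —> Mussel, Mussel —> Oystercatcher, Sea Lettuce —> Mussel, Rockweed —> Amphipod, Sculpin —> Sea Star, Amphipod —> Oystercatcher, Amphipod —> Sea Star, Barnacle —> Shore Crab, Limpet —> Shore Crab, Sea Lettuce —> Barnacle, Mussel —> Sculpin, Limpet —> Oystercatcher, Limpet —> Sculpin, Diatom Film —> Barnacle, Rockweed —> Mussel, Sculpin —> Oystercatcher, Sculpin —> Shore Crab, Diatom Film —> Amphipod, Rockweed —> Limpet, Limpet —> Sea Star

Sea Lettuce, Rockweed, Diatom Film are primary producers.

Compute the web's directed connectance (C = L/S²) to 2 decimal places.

C = 0.18

The web has S = 11 species and L = 22 feeding links.
C = L / S² = 22 / 121 = 0.1818 ≈ 0.18.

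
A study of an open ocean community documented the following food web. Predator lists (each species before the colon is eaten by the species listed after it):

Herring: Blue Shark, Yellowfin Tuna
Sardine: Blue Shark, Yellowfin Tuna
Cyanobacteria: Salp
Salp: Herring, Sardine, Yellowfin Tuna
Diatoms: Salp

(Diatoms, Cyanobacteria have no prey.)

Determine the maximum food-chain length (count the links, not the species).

3 links

One longest chain: Diatoms → Salp → Herring → Blue Shark.
It has 4 species and 3 links.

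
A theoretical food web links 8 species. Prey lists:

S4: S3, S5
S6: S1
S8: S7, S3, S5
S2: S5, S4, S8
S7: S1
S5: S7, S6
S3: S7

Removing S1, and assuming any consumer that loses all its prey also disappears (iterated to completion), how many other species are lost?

7

Remove S1.
Round 1: S7 (all prey gone), S6 (all prey gone) → extinct.
Round 2: S3 (all prey gone), S5 (all prey gone) → extinct.
Round 3: S4 (all prey gone), S8 (all prey gone) → extinct.
Round 4: S2 (all prey gone) → extinct.
No further losses. Total secondary extinctions: 7.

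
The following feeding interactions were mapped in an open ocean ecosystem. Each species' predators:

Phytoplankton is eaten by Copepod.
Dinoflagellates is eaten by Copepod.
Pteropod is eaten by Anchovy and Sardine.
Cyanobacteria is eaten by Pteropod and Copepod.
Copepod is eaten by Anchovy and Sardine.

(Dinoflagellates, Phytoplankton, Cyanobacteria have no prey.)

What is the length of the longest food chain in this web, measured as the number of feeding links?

2 links

One longest chain: Dinoflagellates → Copepod → Anchovy.
It has 3 species and 2 links.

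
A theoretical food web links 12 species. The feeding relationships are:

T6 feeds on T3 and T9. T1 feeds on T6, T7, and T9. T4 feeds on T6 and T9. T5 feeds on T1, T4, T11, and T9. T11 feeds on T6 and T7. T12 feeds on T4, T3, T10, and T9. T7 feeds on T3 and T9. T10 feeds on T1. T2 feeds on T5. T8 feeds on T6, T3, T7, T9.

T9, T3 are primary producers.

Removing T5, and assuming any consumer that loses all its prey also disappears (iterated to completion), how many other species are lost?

1

Remove T5.
Round 1: T2 (all prey gone) → extinct.
No further losses. Total secondary extinctions: 1.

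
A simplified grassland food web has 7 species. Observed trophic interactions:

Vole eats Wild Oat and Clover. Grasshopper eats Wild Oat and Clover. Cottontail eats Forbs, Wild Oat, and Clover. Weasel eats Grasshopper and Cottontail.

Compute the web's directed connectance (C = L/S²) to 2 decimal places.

The web has S = 7 species and L = 9 feeding links.
C = L / S² = 9 / 49 = 0.1837 ≈ 0.18.

C = 0.18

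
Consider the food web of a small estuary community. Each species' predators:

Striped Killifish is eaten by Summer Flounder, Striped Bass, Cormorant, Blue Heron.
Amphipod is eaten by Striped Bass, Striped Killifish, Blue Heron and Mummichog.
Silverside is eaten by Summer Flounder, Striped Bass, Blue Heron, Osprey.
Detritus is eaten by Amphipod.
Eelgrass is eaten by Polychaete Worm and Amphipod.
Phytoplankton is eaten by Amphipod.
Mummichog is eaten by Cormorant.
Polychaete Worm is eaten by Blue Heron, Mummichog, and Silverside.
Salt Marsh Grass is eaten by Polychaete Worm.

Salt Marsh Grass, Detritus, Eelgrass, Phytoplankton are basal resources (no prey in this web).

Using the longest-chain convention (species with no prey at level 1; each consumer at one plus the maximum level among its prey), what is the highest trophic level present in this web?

4

Basal resources (level 1): Salt Marsh Grass, Detritus, Eelgrass, Phytoplankton.
Salt Marsh Grass → Polychaete Worm → Silverside → Striped Bass gives Striped Bass level 4.
No species has a prey at level 4, so no species reaches level 5.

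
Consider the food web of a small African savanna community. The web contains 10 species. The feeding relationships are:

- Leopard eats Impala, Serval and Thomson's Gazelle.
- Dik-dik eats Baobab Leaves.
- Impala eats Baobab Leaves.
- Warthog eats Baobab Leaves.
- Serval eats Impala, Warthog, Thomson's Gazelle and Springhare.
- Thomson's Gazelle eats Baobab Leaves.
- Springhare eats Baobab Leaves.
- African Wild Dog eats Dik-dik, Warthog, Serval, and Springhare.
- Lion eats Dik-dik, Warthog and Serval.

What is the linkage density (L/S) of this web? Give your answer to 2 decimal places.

There are L = 19 links among S = 10 species.
L/S = 19/10 = 1.9000 ≈ 1.90.

L/S = 1.90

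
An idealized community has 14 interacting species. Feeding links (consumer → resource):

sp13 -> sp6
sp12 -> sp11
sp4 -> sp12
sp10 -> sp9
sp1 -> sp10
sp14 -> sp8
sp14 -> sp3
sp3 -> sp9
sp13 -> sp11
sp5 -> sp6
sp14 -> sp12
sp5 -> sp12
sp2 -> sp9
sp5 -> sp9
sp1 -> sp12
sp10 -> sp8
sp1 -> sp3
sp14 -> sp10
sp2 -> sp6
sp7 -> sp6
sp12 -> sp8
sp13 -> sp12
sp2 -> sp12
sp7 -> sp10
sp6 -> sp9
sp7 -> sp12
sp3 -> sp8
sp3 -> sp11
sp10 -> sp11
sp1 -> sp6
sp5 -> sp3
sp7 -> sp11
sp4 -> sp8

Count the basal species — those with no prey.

3

Basal species (no prey listed): sp8, sp11, sp9.
Count: 3.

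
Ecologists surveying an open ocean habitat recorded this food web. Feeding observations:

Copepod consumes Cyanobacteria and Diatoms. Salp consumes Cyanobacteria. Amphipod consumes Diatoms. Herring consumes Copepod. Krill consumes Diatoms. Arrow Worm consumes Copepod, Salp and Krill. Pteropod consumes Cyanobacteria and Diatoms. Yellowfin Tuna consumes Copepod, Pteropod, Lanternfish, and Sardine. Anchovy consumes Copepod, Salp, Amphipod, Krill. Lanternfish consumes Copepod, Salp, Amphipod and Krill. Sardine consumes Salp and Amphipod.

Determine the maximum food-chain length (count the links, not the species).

One longest chain: Cyanobacteria → Salp → Sardine → Yellowfin Tuna.
It has 4 species and 3 links.

3 links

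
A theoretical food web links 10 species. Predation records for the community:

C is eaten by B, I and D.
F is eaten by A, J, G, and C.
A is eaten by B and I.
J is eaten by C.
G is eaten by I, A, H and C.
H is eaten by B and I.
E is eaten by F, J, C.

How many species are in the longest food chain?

5 species

One longest chain: E → F → G → C → D.
It has 5 species and 4 links.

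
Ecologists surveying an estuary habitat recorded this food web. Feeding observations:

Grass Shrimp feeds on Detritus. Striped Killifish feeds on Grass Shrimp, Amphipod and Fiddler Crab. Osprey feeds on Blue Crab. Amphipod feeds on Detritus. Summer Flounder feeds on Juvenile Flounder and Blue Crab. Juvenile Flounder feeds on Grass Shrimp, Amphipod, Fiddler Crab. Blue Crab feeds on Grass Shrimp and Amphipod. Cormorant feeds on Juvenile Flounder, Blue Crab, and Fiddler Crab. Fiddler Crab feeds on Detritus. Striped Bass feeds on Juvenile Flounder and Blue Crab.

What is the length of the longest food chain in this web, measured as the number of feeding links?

One longest chain: Detritus → Grass Shrimp → Blue Crab → Summer Flounder.
It has 4 species and 3 links.

3 links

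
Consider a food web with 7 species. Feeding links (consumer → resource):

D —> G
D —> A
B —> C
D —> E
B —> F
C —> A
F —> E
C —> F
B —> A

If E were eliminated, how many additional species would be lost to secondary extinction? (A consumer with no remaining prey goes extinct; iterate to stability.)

Remove E.
Round 1: F (all prey gone) → extinct.
No further losses. Total secondary extinctions: 1.

1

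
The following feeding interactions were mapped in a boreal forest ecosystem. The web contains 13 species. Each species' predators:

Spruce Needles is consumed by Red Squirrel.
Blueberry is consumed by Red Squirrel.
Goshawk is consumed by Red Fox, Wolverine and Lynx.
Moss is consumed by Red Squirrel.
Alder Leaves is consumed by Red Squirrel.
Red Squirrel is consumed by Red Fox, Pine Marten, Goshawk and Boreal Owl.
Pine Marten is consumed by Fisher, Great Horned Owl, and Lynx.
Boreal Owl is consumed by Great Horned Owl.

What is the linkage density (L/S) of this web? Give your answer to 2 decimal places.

There are L = 15 links among S = 13 species.
L/S = 15/13 = 1.1538 ≈ 1.15.

L/S = 1.15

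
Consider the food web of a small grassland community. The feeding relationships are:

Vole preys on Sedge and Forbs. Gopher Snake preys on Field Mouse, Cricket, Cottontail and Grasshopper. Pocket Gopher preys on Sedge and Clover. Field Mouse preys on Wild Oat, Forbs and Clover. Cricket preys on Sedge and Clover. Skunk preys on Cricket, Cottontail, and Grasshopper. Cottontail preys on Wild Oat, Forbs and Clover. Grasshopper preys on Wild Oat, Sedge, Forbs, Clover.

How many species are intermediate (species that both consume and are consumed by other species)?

Intermediate species (has both prey and predators): Cricket, Field Mouse, Cottontail, Grasshopper.
Count: 4.

4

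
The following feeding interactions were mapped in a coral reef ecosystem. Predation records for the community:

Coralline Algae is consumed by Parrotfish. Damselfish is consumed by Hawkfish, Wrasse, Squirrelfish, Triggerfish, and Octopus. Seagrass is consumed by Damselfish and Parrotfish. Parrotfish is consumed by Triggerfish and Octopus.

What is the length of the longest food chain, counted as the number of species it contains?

One longest chain: Seagrass → Damselfish → Squirrelfish.
It has 3 species and 2 links.

3 species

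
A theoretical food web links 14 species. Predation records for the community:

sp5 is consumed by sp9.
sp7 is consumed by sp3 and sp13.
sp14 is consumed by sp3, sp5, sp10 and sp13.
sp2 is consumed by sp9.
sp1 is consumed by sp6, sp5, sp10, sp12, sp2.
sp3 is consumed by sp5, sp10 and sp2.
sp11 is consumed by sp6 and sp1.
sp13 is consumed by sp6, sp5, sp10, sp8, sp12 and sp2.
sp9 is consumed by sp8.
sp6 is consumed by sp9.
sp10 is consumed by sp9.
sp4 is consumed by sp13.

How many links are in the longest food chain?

4 links

One longest chain: sp14 → sp3 → sp2 → sp9 → sp8.
It has 5 species and 4 links.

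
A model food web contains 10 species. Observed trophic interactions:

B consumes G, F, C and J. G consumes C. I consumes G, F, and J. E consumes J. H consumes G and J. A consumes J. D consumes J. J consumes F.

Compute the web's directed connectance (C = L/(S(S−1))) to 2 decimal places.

C = 0.16

The web has S = 10 species and L = 14 feeding links.
C = L / (S(S−1)) = 14 / 90 = 0.1556 ≈ 0.16.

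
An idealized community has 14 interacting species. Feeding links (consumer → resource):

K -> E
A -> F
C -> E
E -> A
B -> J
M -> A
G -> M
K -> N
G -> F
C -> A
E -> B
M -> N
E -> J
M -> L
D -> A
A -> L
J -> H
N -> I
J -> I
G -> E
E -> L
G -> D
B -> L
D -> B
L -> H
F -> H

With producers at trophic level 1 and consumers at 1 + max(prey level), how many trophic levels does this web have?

5

Producers (level 1): I, H.
H → L → B → D → G gives G level 5.
No species has a prey at level 5, so no species reaches level 6.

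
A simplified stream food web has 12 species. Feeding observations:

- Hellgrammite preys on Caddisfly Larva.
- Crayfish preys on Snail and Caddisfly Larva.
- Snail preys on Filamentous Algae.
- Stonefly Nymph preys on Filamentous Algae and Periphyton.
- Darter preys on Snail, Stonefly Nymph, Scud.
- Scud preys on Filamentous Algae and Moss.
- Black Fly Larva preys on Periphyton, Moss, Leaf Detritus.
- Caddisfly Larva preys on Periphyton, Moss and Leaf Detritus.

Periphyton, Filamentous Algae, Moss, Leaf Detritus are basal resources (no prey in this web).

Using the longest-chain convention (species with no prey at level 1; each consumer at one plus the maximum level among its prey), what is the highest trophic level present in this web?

Basal resources (level 1): Periphyton, Filamentous Algae, Moss, Leaf Detritus.
Filamentous Algae → Snail → Crayfish gives Crayfish level 3.
No species has a prey at level 3, so no species reaches level 4.

3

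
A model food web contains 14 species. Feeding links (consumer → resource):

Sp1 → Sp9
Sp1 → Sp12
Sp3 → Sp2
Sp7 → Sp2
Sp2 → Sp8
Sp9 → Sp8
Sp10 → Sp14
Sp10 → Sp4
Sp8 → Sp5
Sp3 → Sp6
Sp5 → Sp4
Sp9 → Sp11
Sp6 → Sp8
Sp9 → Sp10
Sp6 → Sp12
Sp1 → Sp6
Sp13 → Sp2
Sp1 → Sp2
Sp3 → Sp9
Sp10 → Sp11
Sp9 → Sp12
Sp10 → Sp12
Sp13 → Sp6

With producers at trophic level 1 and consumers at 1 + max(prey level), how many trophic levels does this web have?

Producers (level 1): Sp4, Sp14, Sp12, Sp11.
Sp4 → Sp5 → Sp8 → Sp2 → Sp1 gives Sp1 level 5.
No species has a prey at level 5, so no species reaches level 6.

5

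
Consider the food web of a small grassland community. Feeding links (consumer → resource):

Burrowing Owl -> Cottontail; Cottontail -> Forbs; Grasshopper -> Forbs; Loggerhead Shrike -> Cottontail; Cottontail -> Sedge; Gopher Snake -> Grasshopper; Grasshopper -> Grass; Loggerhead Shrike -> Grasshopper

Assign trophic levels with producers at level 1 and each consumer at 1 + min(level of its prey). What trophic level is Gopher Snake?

Trophic level 3

Grass is a producer → level 1.
Grasshopper eats Grass → level 2.
Gopher Snake eats Grasshopper → level 3.
No prey of Gopher Snake is below level 2, so 3 is the minimum.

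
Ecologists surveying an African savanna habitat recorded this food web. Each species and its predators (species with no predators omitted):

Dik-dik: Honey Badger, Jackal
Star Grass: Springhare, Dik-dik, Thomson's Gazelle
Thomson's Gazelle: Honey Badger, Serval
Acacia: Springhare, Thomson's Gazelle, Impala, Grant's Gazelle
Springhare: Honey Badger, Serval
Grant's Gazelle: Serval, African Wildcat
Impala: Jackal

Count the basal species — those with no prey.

2

Basal species (no prey listed): Acacia, Star Grass.
Count: 2.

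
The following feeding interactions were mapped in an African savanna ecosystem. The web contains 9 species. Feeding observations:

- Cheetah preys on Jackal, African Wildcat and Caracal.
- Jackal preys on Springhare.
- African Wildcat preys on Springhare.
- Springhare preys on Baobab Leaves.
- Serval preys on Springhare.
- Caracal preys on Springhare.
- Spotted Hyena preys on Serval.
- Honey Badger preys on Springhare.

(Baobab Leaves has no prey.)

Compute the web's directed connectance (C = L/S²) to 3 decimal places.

C = 0.123

The web has S = 9 species and L = 10 feeding links.
C = L / S² = 10 / 81 = 0.1235 ≈ 0.123.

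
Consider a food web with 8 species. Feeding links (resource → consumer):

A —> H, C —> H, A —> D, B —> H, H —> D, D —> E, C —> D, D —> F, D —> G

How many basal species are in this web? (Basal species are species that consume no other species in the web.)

3

Basal species (no prey listed): C, B, A.
Count: 3.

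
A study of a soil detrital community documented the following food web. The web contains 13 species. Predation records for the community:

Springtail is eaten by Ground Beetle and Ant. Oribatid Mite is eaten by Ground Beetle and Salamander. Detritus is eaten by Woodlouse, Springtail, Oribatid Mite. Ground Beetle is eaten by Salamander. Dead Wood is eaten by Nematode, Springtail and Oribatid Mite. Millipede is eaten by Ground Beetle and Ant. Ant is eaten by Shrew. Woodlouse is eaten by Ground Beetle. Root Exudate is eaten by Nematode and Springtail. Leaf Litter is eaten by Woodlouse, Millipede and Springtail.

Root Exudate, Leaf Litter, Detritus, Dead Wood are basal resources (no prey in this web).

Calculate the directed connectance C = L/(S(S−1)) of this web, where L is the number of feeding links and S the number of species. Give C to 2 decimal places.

The web has S = 13 species and L = 20 feeding links.
C = L / (S(S−1)) = 20 / 156 = 0.1282 ≈ 0.13.

C = 0.13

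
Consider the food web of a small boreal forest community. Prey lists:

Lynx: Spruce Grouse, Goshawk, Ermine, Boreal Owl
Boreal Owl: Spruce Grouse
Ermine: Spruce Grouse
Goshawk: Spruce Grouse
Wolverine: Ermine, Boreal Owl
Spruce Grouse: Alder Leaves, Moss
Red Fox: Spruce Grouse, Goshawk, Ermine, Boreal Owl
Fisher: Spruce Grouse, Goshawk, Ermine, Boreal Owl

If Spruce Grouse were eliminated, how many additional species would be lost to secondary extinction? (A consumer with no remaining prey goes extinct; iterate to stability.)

7

Remove Spruce Grouse.
Round 1: Goshawk (all prey gone), Ermine (all prey gone), Boreal Owl (all prey gone) → extinct.
Round 2: Red Fox (all prey gone), Fisher (all prey gone), Wolverine (all prey gone), Lynx (all prey gone) → extinct.
No further losses. Total secondary extinctions: 7.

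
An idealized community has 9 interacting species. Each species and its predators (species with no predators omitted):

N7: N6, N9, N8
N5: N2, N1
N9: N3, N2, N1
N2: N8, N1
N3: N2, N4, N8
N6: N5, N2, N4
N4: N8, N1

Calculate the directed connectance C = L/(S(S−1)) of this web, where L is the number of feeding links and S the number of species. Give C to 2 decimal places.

The web has S = 9 species and L = 18 feeding links.
C = L / (S(S−1)) = 18 / 72 = 0.2500 ≈ 0.25.

C = 0.25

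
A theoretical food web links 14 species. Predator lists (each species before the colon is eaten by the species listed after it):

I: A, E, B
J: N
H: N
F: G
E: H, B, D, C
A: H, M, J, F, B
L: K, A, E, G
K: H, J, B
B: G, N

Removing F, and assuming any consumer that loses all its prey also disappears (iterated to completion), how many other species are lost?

Remove F.
Every predator of it retains at least one other prey: G still has L, B.
No consumer loses all prey, so no secondary extinctions occur.

0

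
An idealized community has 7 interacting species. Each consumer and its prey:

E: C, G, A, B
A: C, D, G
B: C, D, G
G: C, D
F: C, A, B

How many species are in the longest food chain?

One longest chain: C → G → A → E.
It has 4 species and 3 links.

4 species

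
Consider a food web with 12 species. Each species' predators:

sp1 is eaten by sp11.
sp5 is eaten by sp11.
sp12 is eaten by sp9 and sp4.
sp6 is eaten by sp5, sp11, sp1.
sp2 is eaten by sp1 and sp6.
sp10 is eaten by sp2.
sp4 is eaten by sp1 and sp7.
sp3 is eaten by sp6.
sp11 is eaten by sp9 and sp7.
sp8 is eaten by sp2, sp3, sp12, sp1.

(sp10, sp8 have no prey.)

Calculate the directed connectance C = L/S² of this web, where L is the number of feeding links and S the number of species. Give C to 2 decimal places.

C = 0.13

The web has S = 12 species and L = 19 feeding links.
C = L / S² = 19 / 144 = 0.1319 ≈ 0.13.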